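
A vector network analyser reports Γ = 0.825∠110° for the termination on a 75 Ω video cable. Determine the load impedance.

Z_L = Z_0·(1 + Γ)/(1 − Γ) = 75·(0.718 + j0.775)/(1.28 − j0.775)

Z_L ≈ 10.7 + j51.8 Ω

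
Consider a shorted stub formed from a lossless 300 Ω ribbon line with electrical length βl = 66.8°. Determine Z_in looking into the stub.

tan(βl) = 2.33
For a shorted stub, Z_in = jZ_0·tan(βl)

Z_in ≈ +j700 Ω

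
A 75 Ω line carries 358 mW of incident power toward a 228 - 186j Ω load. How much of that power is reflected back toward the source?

|Γ| = |(153 − j186)/(303 − j186)| = 0.677
|Γ|² = 0.459
P_refl = |Γ|²·P_inc = 164 mW, P_del = (1 − |Γ|²)·P_inc = 194 mW

P_reflected ≈ 164 mW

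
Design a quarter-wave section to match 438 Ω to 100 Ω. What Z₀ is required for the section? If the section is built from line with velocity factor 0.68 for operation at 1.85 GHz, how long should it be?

Z_qwt = √(Z_0·R_L) = √(100 × 438) = √43800
λ = 0.68·c/f = 0.11 m, so l = λ/4 = 0.0276 m

Z_qwt ≈ 209 Ω; length ≈ 2.76 cm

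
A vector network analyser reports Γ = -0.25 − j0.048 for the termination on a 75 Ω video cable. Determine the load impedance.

Z_L ≈ 44.8 − j4.6 Ω

Z_L = Z_0·(1 + Γ)/(1 − Γ) = 75·(0.75 − j0.048)/(1.25 + j0.048)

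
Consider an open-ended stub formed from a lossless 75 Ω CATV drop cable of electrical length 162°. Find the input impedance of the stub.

tan(βl) = -0.325
For an open-ended stub, Z_in = −jZ_0·cot(βl) = −jZ_0/tan(βl)

Z_in ≈ +j231 Ω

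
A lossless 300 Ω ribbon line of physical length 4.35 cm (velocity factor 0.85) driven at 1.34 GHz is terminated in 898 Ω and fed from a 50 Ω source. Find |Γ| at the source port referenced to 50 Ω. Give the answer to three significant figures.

|Γ| ≈ 0.404

λ = v/f = 0.85·c / 1.34 GHz = 0.19 m
βl = 2π·l/λ = 2π × 0.229 = 82.3°
tan(βl) = 7.39
Z_in = Z_0·(Z_L + jZ_0·tanβl)/(Z_0 + jZ_L·tanβl) = 102 − j36 Ω
Γ_s = (Z_in − Z_s)/(Z_in + Z_s) = (51.9 − j36)/(152 − j36), |Γ_s| = 0.404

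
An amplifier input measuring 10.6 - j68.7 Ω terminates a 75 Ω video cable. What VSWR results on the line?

VSWR ≈ 13.1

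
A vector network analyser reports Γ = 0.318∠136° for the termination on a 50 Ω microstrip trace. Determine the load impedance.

Z_L ≈ 28.8 + j14.2 Ω

Z_L = Z_0·(1 + Γ)/(1 − Γ) = 50·(0.771 + j0.221)/(1.23 − j0.221)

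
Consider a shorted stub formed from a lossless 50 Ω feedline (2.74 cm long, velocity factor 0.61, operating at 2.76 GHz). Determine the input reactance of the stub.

X_in ≈ -30.3 Ω (capacitive)

λ = v/f = 0.61·c / 2.76 GHz = 0.0663 m
βl = 2π·l/λ = 2π × 0.413 = 149°
tan(βl) = -0.606
For a shorted stub, Z_in = jZ_0·tan(βl)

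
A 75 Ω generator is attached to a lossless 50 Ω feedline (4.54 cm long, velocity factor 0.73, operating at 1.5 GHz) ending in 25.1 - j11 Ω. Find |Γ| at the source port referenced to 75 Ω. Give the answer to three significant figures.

λ = v/f = 0.73·c / 1.5 GHz = 0.146 m
βl = 2π·l/λ = 2π × 0.311 = 112°
tan(βl) = -2.48
Z_in = Z_0·(Z_L + jZ_0·tanβl)/(Z_0 + jZ_L·tanβl) = 102 − j17.1 Ω
Γ_s = (Z_in − Z_s)/(Z_in + Z_s) = (27.2 − j17.1)/(177 − j17.1), |Γ_s| = 0.18

|Γ| ≈ 0.18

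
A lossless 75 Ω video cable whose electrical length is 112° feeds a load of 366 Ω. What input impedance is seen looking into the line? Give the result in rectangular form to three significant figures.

Z_in ≈ 17.8 + j28.8 Ω

tan(βl) = tan(112°) = -2.48
Z_in = Z_0·(Z_L + jZ_0·tanβl)/(Z_0 + jZ_L·tanβl)
     = 75·(366 − j186)/(75 − j906)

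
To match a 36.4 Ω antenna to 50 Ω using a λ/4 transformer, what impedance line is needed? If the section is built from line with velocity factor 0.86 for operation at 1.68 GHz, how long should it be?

Z_qwt ≈ 42.7 Ω; length ≈ 3.84 cm

Z_qwt = √(Z_0·R_L) = √(50 × 36.4) = √1820
λ = 0.86·c/f = 0.154 m, so l = λ/4 = 0.0384 m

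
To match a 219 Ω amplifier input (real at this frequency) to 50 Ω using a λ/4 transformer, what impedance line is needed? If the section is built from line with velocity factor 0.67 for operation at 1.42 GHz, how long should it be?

Z_qwt ≈ 105 Ω; length ≈ 3.54 cm

Z_qwt = √(Z_0·R_L) = √(50 × 219) = √10950
λ = 0.67·c/f = 0.142 m, so l = λ/4 = 0.0354 m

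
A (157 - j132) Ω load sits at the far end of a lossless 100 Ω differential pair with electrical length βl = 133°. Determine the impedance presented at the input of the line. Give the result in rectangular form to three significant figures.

Z_in ≈ 112 + j121 Ω

tan(βl) = tan(133°) = -1.07
Z_in = Z_0·(Z_L + jZ_0·tanβl)/(Z_0 + jZ_L·tanβl)
     = 100·(157 − j239)/(-41.6 − j168)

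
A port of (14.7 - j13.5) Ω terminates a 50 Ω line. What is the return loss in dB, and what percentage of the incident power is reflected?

Γ = (-35.3 − j13.5)/(64.7 − j13.5), |Γ| = 0.572
RL = −20·log₁₀(0.572) = 4.85 dB
P_refl/P_inc = |Γ|² = 0.327

RL ≈ 4.85 dB; 32.7% of incident power reflected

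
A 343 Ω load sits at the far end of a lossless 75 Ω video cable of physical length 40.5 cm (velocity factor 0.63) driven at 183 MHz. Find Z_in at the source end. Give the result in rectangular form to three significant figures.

Z_in ≈ 38.8 + j82.6 Ω

λ = v/f = 0.63·c / 183 MHz = 1.03 m
βl = 2π·l/λ = 2π × 0.392 = 141°
tan(βl) = tan(141°) = -0.805
Z_in = Z_0·(Z_L + jZ_0·tanβl)/(Z_0 + jZ_L·tanβl)
     = 75·(343 − j60.4)/(75 − j276)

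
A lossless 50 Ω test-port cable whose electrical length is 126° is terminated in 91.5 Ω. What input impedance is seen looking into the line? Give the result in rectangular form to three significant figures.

Z_in ≈ 36.1 + j22 Ω

tan(βl) = tan(126°) = -1.38
Z_in = Z_0·(Z_L + jZ_0·tanβl)/(Z_0 + jZ_L·tanβl)
     = 50·(91.5 − j68.8)/(50 − j126)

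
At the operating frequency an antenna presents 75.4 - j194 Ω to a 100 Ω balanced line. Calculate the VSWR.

VSWR ≈ 6.93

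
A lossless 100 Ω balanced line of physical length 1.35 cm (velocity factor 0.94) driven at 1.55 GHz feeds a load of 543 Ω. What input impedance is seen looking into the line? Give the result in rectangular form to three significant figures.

λ = v/f = 0.94·c / 1.55 GHz = 0.182 m
βl = 2π·l/λ = 2π × 0.0742 = 26.7°
tan(βl) = tan(26.7°) = 0.503
Z_in = Z_0·(Z_L + jZ_0·tanβl)/(Z_0 + jZ_L·tanβl)
     = 100·(543 + j50.3)/(100 + j273)

Z_in ≈ 80.4 − j169 Ω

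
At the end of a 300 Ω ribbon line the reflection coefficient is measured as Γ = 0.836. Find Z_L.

Z_L ≈ 3360 Ω

Z_L = Z_0·(1 + Γ)/(1 − Γ) = 300·(1.84)/(0.164)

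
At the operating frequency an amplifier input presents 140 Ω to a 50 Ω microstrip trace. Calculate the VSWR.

VSWR ≈ 2.8

Γ = (140 − 50)/(140 + 50) = 0.474
VSWR = (1 + 0.474)/(1 − 0.474)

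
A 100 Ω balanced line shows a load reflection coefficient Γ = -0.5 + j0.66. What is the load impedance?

Z_L = Z_0·(1 + Γ)/(1 − Γ) = 100·(0.5 + j0.66)/(1.5 − j0.66)

Z_L ≈ 11.7 + j49.2 Ω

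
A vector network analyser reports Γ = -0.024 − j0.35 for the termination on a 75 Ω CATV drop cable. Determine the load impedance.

Z_L = Z_0·(1 + Γ)/(1 − Γ) = 75·(0.976 − j0.35)/(1.02 + j0.35)

Z_L ≈ 56.2 − j44.8 Ω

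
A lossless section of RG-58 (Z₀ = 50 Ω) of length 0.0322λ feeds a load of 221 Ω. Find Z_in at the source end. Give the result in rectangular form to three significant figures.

Z_in ≈ 126 − j104 Ω

βl = 2π × 0.0322 = 11.6°
tan(βl) = tan(11.6°) = 0.205
Z_in = Z_0·(Z_L + jZ_0·tanβl)/(Z_0 + jZ_L·tanβl)
     = 50·(221 + j10.3)/(50 + j45.3)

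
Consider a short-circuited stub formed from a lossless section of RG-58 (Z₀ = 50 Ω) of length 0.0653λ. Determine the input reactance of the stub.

βl = 2π × 0.0653 = 23.5°
tan(βl) = 0.435
For a short-circuited stub, Z_in = jZ_0·tan(βl)

X_in ≈ 21.7 Ω (inductive)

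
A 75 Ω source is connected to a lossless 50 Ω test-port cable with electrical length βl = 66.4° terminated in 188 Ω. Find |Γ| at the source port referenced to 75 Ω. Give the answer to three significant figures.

|Γ| ≈ 0.675

tan(βl) = 2.29
Z_in = Z_0·(Z_L + jZ_0·tanβl)/(Z_0 + jZ_L·tanβl) = 15.6 − j20 Ω
Γ_s = (Z_in − Z_s)/(Z_in + Z_s) = (-59.4 − j20)/(90.6 − j20), |Γ_s| = 0.675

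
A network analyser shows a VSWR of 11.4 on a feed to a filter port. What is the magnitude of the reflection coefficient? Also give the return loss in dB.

|Γ| ≈ 0.839; return loss ≈ 1.53 dB

|Γ| = (S − 1)/(S + 1) = (11.4 − 1)/(11.4 + 1) = 10.4/12.4
RL = −20·log₁₀|Γ| = −20·log₁₀(0.839)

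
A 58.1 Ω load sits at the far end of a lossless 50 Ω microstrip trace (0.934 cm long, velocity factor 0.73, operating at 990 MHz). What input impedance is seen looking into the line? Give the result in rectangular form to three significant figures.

λ = v/f = 0.73·c / 990 MHz = 0.221 m
βl = 2π·l/λ = 2π × 0.0422 = 15.2°
tan(βl) = tan(15.2°) = 0.272
Z_in = Z_0·(Z_L + jZ_0·tanβl)/(Z_0 + jZ_L·tanβl)
     = 50·(58.1 + j13.6)/(50 + j15.8)

Z_in ≈ 56.7 − j4.33 Ω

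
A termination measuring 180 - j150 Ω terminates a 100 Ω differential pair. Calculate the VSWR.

VSWR ≈ 3.3

Γ = (Z_L − Z_0)/(Z_L + Z_0) = (80 − j150)/(280 − j150)
|Γ| = 170/318 = 0.535
VSWR = (1 + |Γ|)/(1 − |Γ|) = 1.54/0.465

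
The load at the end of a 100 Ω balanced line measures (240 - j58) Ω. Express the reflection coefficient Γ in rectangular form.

Γ = (Z_L − Z_0)/(Z_L + Z_0) = (140 − j58)/(340 − j58)

Γ ≈ 0.428 − j0.0975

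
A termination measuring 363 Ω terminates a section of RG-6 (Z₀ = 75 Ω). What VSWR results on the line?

VSWR ≈ 4.84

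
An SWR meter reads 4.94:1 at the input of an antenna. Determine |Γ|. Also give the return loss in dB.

|Γ| ≈ 0.663; return loss ≈ 3.57 dB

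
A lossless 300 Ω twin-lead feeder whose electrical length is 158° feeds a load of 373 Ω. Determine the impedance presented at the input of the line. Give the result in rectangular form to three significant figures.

Z_in ≈ 346 + j52.8 Ω

tan(βl) = tan(158°) = -0.404
Z_in = Z_0·(Z_L + jZ_0·tanβl)/(Z_0 + jZ_L·tanβl)
     = 300·(373 − j121)/(300 − j151)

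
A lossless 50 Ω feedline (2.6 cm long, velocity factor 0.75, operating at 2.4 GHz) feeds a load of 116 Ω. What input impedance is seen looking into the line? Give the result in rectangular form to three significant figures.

Z_in ≈ 22.1 + j7.02 Ω

λ = v/f = 0.75·c / 2.4 GHz = 0.0938 m
βl = 2π·l/λ = 2π × 0.277 = 99.8°
tan(βl) = tan(99.8°) = -5.77
Z_in = Z_0·(Z_L + jZ_0·tanβl)/(Z_0 + jZ_L·tanβl)
     = 50·(116 − j288)/(50 − j669)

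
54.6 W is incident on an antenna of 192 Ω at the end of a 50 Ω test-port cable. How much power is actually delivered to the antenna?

P_delivered ≈ 35.8 W

Γ = (192 − 50)/(192 + 50) = 0.587
|Γ|² = 0.344
P_refl = |Γ|²·P_inc = 18.8 W, P_del = (1 − |Γ|²)·P_inc = 35.8 W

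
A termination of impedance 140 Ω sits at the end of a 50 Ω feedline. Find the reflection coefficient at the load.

Γ = (Z_L − Z_0)/(Z_L + Z_0) = (140 − 50)/(140 + 50) = 90/190

Γ = 0.474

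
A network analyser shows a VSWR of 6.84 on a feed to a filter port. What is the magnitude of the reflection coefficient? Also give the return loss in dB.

|Γ| ≈ 0.745; return loss ≈ 2.56 dB

|Γ| = (S − 1)/(S + 1) = (6.84 − 1)/(6.84 + 1) = 5.84/7.84
RL = −20·log₁₀|Γ| = −20·log₁₀(0.745)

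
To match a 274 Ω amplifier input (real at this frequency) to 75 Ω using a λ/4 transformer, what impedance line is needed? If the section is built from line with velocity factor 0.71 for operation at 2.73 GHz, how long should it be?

Z_qwt ≈ 143 Ω; length ≈ 1.95 cm

Z_qwt = √(Z_0·R_L) = √(75 × 274) = √20550
λ = 0.71·c/f = 0.078 m, so l = λ/4 = 0.0195 m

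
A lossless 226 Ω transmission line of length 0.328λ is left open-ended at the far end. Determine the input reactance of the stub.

βl = 2π × 0.328 = 118°
tan(βl) = -1.87
For an open-ended stub, Z_in = −jZ_0·cot(βl) = −jZ_0/tan(βl)

X_in ≈ 121 Ω (inductive)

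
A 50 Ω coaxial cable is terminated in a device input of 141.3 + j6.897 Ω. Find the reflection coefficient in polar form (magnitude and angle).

Γ = (Z_L − Z_0)/(Z_L + Z_0) = (91.3 + j6.897)/(191.3 + j6.897)
|Γ| = 91.6/191 = 0.478

Γ ≈ 0.478 ∠ 2.26°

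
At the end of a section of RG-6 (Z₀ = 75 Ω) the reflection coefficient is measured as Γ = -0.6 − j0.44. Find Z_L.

Z_L = Z_0·(1 + Γ)/(1 − Γ) = 75·(0.4 − j0.44)/(1.6 + j0.44)

Z_L ≈ 12.2 − j24 Ω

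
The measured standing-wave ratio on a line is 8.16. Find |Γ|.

|Γ| = (S − 1)/(S + 1) = (8.16 − 1)/(8.16 + 1) = 7.16/9.16

|Γ| ≈ 0.782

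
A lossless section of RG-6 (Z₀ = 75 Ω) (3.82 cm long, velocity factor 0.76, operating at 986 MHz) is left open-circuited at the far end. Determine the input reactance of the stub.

λ = v/f = 0.76·c / 986 MHz = 0.231 m
βl = 2π·l/λ = 2π × 0.165 = 59.5°
tan(βl) = 1.7
For an open-circuited stub, Z_in = −jZ_0·cot(βl) = −jZ_0/tan(βl)

X_in ≈ -44.2 Ω (capacitive)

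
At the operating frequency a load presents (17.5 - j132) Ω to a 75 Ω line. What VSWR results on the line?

Γ = (Z_L − Z_0)/(Z_L + Z_0) = (-57.5 − j132)/(92.5 − j132)
|Γ| = 144/161 = 0.893
VSWR = (1 + |Γ|)/(1 − |Γ|) = 1.89/0.107

VSWR ≈ 17.7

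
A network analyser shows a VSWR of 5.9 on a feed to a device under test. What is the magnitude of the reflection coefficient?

|Γ| ≈ 0.71

|Γ| = (S − 1)/(S + 1) = (5.9 − 1)/(5.9 + 1) = 4.9/6.9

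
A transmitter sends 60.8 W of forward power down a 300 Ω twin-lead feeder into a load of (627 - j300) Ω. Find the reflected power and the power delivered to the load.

P_reflected ≈ 12.6 W; P_delivered ≈ 48.2 W

|Γ| = |(327 − j300)/(927 − j300)| = 0.455
|Γ|² = 0.207
P_refl = |Γ|²·P_inc = 12.6 W, P_del = (1 − |Γ|²)·P_inc = 48.2 W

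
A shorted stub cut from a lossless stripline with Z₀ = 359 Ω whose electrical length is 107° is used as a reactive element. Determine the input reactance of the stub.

tan(βl) = -3.27
For a shorted stub, Z_in = jZ_0·tan(βl)

X_in ≈ -1170 Ω (capacitive)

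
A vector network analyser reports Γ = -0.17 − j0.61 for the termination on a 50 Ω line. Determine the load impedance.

Z_L = Z_0·(1 + Γ)/(1 − Γ) = 50·(0.83 − j0.61)/(1.17 + j0.61)

Z_L ≈ 17.2 − j35 Ω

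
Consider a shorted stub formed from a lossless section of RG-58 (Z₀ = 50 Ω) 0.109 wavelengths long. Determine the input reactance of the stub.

X_in ≈ 40.8 Ω (inductive)

βl = 2π × 0.109 = 39.2°
tan(βl) = 0.817
For a shorted stub, Z_in = jZ_0·tan(βl)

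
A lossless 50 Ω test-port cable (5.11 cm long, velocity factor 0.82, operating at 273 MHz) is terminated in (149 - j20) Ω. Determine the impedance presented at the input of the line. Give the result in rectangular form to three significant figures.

Z_in ≈ 66.5 − j65.4 Ω

λ = v/f = 0.82·c / 273 MHz = 0.901 m
βl = 2π·l/λ = 2π × 0.0567 = 20.4°
tan(βl) = tan(20.4°) = 0.372
Z_in = Z_0·(Z_L + jZ_0·tanβl)/(Z_0 + jZ_L·tanβl)
     = 50·(149 − j1.39)/(57.4 + j55.5)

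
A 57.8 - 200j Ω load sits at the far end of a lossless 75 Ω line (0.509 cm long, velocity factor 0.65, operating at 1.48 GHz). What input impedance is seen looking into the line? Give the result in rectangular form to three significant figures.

Z_in ≈ 22 − j112 Ω

λ = v/f = 0.65·c / 1.48 GHz = 0.132 m
βl = 2π·l/λ = 2π × 0.0386 = 13.9°
tan(βl) = tan(13.9°) = 0.248
Z_in = Z_0·(Z_L + jZ_0·tanβl)/(Z_0 + jZ_L·tanβl)
     = 75·(57.8 − j181)/(125 + j14.3)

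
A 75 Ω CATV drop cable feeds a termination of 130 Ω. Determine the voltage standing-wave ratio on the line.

VSWR ≈ 1.73

Γ = (130 − 75)/(130 + 75) = 0.268
VSWR = (1 + 0.268)/(1 − 0.268)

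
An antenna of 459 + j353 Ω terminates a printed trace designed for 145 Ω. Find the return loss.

Γ = (314 + j353)/(604 + j353), |Γ| = 0.675
RL = −20·log₁₀|Γ| = −20·log₁₀(0.675)

RL ≈ 3.41 dB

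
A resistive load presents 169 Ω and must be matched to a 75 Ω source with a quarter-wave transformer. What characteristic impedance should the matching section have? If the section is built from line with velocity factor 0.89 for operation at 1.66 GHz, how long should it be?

Z_qwt ≈ 113 Ω; length ≈ 4.02 cm

Z_qwt = √(Z_0·R_L) = √(75 × 169) = √12680
λ = 0.89·c/f = 0.161 m, so l = λ/4 = 0.0402 m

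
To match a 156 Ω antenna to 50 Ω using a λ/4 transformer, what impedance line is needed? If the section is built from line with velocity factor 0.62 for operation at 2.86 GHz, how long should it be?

Z_qwt = √(Z_0·R_L) = √(50 × 156) = √7800
λ = 0.62·c/f = 0.065 m, so l = λ/4 = 0.0163 m

Z_qwt ≈ 88.3 Ω; length ≈ 1.63 cm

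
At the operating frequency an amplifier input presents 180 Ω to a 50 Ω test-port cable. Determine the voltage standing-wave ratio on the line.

VSWR ≈ 3.6

Γ = (180 − 50)/(180 + 50) = 0.565
VSWR = (1 + 0.565)/(1 − 0.565)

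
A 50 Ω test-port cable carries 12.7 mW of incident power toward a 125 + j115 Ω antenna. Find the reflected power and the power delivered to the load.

|Γ| = |(75 + j115)/(175 + j115)| = 0.656
|Γ|² = 0.43
P_refl = |Γ|²·P_inc = 5.46 mW, P_del = (1 − |Γ|²)·P_inc = 7.24 mW

P_reflected ≈ 5.46 mW; P_delivered ≈ 7.24 mW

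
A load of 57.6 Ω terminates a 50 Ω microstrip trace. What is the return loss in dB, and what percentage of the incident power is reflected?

Γ = (57.6 − 50)/(57.6 + 50) = 0.0706
RL = −20·log₁₀(0.0706) = 23 dB
P_refl/P_inc = |Γ|² = 0.00499

RL ≈ 23 dB; 0.499% of incident power reflected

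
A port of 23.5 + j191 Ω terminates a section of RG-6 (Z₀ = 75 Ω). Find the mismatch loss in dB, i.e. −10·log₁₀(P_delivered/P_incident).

Γ = (-51.5 + j191)/(98.5 + j191), |Γ| = 0.921
|Γ|² = 0.847, so P_del/P_inc = 1 − |Γ|² = 0.153
ML = −10·log₁₀(1 − |Γ|²)

mismatch loss ≈ 8.16 dB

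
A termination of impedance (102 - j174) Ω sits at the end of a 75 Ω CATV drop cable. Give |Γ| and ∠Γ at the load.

Γ ≈ 0.709 ∠ -36.7°

Γ = (Z_L − Z_0)/(Z_L + Z_0) = (27 − j174)/(177 − j174)
|Γ| = 176/248 = 0.709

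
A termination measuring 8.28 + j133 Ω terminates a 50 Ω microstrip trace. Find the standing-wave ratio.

VSWR ≈ 48.9

Γ = (Z_L − Z_0)/(Z_L + Z_0) = (-41.72 + j133)/(58.28 + j133)
|Γ| = 139/145 = 0.96
VSWR = (1 + |Γ|)/(1 − |Γ|) = 1.96/0.0401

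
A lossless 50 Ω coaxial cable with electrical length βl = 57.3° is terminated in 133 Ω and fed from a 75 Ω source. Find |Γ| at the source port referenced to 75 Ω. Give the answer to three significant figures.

|Γ| ≈ 0.544

tan(βl) = 1.56
Z_in = Z_0·(Z_L + jZ_0·tanβl)/(Z_0 + jZ_L·tanβl) = 25.1 − j26 Ω
Γ_s = (Z_in − Z_s)/(Z_in + Z_s) = (-49.9 − j26)/(100 − j26), |Γ_s| = 0.544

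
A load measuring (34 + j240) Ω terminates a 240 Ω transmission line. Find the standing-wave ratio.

Γ = (Z_L − Z_0)/(Z_L + Z_0) = (-206 + j240)/(274 + j240)
|Γ| = 316/364 = 0.868
VSWR = (1 + |Γ|)/(1 − |Γ|) = 1.87/0.132

VSWR ≈ 14.2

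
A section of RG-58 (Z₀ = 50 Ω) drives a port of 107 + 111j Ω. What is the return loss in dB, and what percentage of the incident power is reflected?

Γ = (57 + j111)/(157 + j111), |Γ| = 0.649
RL = −20·log₁₀(0.649) = 3.76 dB
P_refl/P_inc = |Γ|² = 0.421

RL ≈ 3.76 dB; 42.1% of incident power reflected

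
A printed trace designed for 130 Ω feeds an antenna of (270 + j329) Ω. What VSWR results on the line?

Γ = (Z_L − Z_0)/(Z_L + Z_0) = (140 + j329)/(400 + j329)
|Γ| = 358/518 = 0.69
VSWR = (1 + |Γ|)/(1 − |Γ|) = 1.69/0.31

VSWR ≈ 5.46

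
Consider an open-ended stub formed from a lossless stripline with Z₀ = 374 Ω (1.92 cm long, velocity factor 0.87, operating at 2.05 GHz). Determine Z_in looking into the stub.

Z_in ≈ −j269 Ω

λ = v/f = 0.87·c / 2.05 GHz = 0.127 m
βl = 2π·l/λ = 2π × 0.151 = 54.3°
tan(βl) = 1.39
For an open-ended stub, Z_in = −jZ_0·cot(βl) = −jZ_0/tan(βl)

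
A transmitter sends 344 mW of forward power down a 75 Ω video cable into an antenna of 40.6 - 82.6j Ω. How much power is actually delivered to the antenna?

P_delivered ≈ 208 mW

|Γ| = |(-34.4 − j82.6)/(115.6 − j82.6)| = 0.63
|Γ|² = 0.397
P_refl = |Γ|²·P_inc = 136 mW, P_del = (1 − |Γ|²)·P_inc = 208 mW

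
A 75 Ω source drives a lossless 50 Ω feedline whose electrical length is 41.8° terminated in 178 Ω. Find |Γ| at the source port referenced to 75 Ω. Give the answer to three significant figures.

tan(βl) = 0.894
Z_in = Z_0·(Z_L + jZ_0·tanβl)/(Z_0 + jZ_L·tanβl) = 28.8 − j46.9 Ω
Γ_s = (Z_in − Z_s)/(Z_in + Z_s) = (-46.2 − j46.9)/(104 − j46.9), |Γ_s| = 0.578

|Γ| ≈ 0.578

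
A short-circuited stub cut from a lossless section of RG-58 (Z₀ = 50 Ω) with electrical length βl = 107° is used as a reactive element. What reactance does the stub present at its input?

tan(βl) = -3.27
For a short-circuited stub, Z_in = jZ_0·tan(βl)

X_in ≈ -164 Ω (capacitive)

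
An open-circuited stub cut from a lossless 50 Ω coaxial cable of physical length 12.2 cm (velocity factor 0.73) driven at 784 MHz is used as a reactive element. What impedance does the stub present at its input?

Z_in ≈ +j119 Ω

λ = v/f = 0.73·c / 784 MHz = 0.279 m
βl = 2π·l/λ = 2π × 0.437 = 157°
tan(βl) = -0.42
For an open-circuited stub, Z_in = −jZ_0·cot(βl) = −jZ_0/tan(βl)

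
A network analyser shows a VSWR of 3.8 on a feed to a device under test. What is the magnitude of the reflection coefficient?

|Γ| = (S − 1)/(S + 1) = (3.8 − 1)/(3.8 + 1) = 2.8/4.8

|Γ| ≈ 0.583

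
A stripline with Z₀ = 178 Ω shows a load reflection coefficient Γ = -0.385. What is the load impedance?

Z_L = Z_0·(1 + Γ)/(1 − Γ) = 178·(0.615)/(1.39)

Z_L ≈ 79 Ω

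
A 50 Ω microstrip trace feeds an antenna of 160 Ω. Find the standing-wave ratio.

VSWR ≈ 3.2

For a purely resistive load, VSWR = R_L/Z_0 or Z_0/R_L (whichever > 1) = 160/50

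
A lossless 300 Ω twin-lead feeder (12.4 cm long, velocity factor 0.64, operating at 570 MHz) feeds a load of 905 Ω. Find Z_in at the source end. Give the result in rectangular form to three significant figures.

λ = v/f = 0.64·c / 570 MHz = 0.337 m
βl = 2π·l/λ = 2π × 0.368 = 133°
tan(βl) = tan(133°) = -1.09
Z_in = Z_0·(Z_L + jZ_0·tanβl)/(Z_0 + jZ_L·tanβl)
     = 300·(905 − j327)/(300 − j987)

Z_in ≈ 168 + j224 Ω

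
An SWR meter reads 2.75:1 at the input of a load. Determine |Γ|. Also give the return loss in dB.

|Γ| = (S − 1)/(S + 1) = (2.75 − 1)/(2.75 + 1) = 1.75/3.75
RL = −20·log₁₀|Γ| = −20·log₁₀(0.467)

|Γ| ≈ 0.467; return loss ≈ 6.62 dB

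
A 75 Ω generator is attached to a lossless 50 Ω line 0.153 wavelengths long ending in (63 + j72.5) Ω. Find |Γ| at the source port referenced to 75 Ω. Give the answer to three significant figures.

βl = 2π × 0.153 = 55.1°
tan(βl) = 1.43
Z_in = Z_0·(Z_L + jZ_0·tanβl)/(Z_0 + jZ_L·tanβl) = 43.5 − j60.9 Ω
Γ_s = (Z_in − Z_s)/(Z_in + Z_s) = (-31.5 − j60.9)/(119 − j60.9), |Γ_s| = 0.514

|Γ| ≈ 0.514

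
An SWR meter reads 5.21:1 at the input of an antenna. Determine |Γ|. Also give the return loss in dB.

|Γ| = (S − 1)/(S + 1) = (5.21 − 1)/(5.21 + 1) = 4.21/6.21
RL = −20·log₁₀|Γ| = −20·log₁₀(0.678)

|Γ| ≈ 0.678; return loss ≈ 3.38 dB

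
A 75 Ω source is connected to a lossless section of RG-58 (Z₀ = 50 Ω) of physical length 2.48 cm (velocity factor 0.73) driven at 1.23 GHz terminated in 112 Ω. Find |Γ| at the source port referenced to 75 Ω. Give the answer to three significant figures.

|Γ| ≈ 0.455

λ = v/f = 0.73·c / 1.23 GHz = 0.178 m
βl = 2π·l/λ = 2π × 0.139 = 50.1°
tan(βl) = 1.2
Z_in = Z_0·(Z_L + jZ_0·tanβl)/(Z_0 + jZ_L·tanβl) = 33.3 − j29.3 Ω
Γ_s = (Z_in − Z_s)/(Z_in + Z_s) = (-41.7 − j29.3)/(108 − j29.3), |Γ_s| = 0.455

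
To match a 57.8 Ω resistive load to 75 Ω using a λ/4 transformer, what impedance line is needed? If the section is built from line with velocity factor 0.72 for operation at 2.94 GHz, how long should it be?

Z_qwt ≈ 65.8 Ω; length ≈ 1.84 cm

Z_qwt = √(Z_0·R_L) = √(75 × 57.8) = √4335
λ = 0.72·c/f = 0.0735 m, so l = λ/4 = 0.0184 m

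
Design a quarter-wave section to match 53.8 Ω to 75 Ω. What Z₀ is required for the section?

Z_qwt = √(Z_0·R_L) = √(75 × 53.8) = √4035

Z_qwt ≈ 63.5 Ω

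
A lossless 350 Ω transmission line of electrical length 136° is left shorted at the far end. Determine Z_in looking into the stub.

tan(βl) = -0.966
For a shorted stub, Z_in = jZ_0·tan(βl)

Z_in ≈ −j338 Ω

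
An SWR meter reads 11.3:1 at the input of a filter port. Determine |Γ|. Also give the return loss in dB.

|Γ| ≈ 0.837; return loss ≈ 1.54 dB

|Γ| = (S − 1)/(S + 1) = (11.3 − 1)/(11.3 + 1) = 10.3/12.3
RL = −20·log₁₀|Γ| = −20·log₁₀(0.837)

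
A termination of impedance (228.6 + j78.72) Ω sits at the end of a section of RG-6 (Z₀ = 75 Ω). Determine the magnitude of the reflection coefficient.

Γ = (Z_L − Z_0)/(Z_L + Z_0) = (153.6 + j78.72)/(303.6 + j78.72)
|Γ| = 173/314

|Γ| ≈ 0.55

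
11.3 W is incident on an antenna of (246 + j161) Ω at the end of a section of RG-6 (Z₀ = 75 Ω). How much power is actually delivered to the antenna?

P_delivered ≈ 6.47 W

|Γ| = |(171 + j161)/(321 + j161)| = 0.654
|Γ|² = 0.428
P_refl = |Γ|²·P_inc = 4.83 W, P_del = (1 − |Γ|²)·P_inc = 6.47 W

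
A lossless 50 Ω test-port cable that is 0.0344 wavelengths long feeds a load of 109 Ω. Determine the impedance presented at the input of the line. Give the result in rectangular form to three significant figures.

βl = 2π × 0.0344 = 12.4°
tan(βl) = tan(12.4°) = 0.22
Z_in = Z_0·(Z_L + jZ_0·tanβl)/(Z_0 + jZ_L·tanβl)
     = 50·(109 + j11)/(50 + j23.9)

Z_in ≈ 93 − j33.5 Ω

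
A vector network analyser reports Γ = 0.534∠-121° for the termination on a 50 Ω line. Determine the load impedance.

Z_L ≈ 19.5 − j24.9 Ω

Z_L = Z_0·(1 + Γ)/(1 − Γ) = 50·(0.725 − j0.458)/(1.28 + j0.458)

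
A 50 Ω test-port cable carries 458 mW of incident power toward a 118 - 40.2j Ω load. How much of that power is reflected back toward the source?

P_reflected ≈ 95.8 mW

|Γ| = |(68 − j40.2)/(168 − j40.2)| = 0.457
|Γ|² = 0.209
P_refl = |Γ|²·P_inc = 95.8 mW, P_del = (1 − |Γ|²)·P_inc = 362 mW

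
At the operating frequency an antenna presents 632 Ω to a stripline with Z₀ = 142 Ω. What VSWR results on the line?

VSWR ≈ 4.45

Γ = (632 − 142)/(632 + 142) = 0.633
VSWR = (1 + 0.633)/(1 − 0.633)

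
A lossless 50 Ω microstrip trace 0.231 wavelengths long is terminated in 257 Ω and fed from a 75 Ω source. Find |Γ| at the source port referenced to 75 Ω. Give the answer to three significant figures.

βl = 2π × 0.231 = 83.2°
tan(βl) = 8.34
Z_in = Z_0·(Z_L + jZ_0·tanβl)/(Z_0 + jZ_L·tanβl) = 9.86 − j5.77 Ω
Γ_s = (Z_in − Z_s)/(Z_in + Z_s) = (-65.1 − j5.77)/(84.9 − j5.77), |Γ_s| = 0.769

|Γ| ≈ 0.769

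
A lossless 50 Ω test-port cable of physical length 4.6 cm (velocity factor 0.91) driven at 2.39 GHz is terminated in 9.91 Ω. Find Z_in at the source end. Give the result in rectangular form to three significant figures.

Z_in ≈ 14.5 − j33 Ω

λ = v/f = 0.91·c / 2.39 GHz = 0.114 m
βl = 2π·l/λ = 2π × 0.403 = 145°
tan(βl) = tan(145°) = -0.701
Z_in = Z_0·(Z_L + jZ_0·tanβl)/(Z_0 + jZ_L·tanβl)
     = 50·(9.91 − j35)/(50 − j6.95)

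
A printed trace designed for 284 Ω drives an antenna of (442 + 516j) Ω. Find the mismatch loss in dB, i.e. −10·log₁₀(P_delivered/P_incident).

Γ = (158 + j516)/(726 + j516), |Γ| = 0.606
|Γ|² = 0.367, so P_del/P_inc = 1 − |Γ|² = 0.633
ML = −10·log₁₀(1 − |Γ|²)

mismatch loss ≈ 1.99 dB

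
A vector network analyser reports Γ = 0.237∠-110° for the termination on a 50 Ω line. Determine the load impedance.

Z_L ≈ 38.7 − j18.3 Ω

Z_L = Z_0·(1 + Γ)/(1 − Γ) = 50·(0.919 − j0.223)/(1.08 + j0.223)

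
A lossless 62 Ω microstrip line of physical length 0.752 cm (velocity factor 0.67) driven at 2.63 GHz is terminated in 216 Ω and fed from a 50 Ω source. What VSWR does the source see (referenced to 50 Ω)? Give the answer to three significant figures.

λ = v/f = 0.67·c / 2.63 GHz = 0.0764 m
βl = 2π·l/λ = 2π × 0.0984 = 35.4°
tan(βl) = 0.711
Z_in = Z_0·(Z_L + jZ_0·tanβl)/(Z_0 + jZ_L·tanβl) = 45.6 − j68.8 Ω
Γ_s = (Z_in − Z_s)/(Z_in + Z_s) = (-4.44 − j68.8)/(95.6 − j68.8), |Γ_s| = 0.585
VSWR = (1 + |Γ_s|)/(1 − |Γ_s|)

VSWR ≈ 3.82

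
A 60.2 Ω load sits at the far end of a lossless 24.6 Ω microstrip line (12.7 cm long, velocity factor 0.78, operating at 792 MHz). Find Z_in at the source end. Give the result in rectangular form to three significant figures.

λ = v/f = 0.78·c / 792 MHz = 0.295 m
βl = 2π·l/λ = 2π × 0.43 = 155°
tan(βl) = tan(155°) = -0.472
Z_in = Z_0·(Z_L + jZ_0·tanβl)/(Z_0 + jZ_L·tanβl)
     = 24.6·(60.2 − j11.6)/(24.6 − j28.4)

Z_in ≈ 31.5 + j24.8 Ω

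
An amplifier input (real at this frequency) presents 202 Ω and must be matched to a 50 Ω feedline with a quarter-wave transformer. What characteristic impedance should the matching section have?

Z_qwt ≈ 100 Ω

Z_qwt = √(Z_0·R_L) = √(50 × 202) = √10100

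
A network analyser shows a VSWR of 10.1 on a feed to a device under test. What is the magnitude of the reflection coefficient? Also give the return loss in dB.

|Γ| = (S − 1)/(S + 1) = (10.1 − 1)/(10.1 + 1) = 9.1/11.1
RL = −20·log₁₀|Γ| = −20·log₁₀(0.82)

|Γ| ≈ 0.82; return loss ≈ 1.73 dB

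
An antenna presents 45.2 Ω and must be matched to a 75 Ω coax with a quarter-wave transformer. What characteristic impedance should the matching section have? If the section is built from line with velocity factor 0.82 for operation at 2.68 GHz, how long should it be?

Z_qwt ≈ 58.2 Ω; length ≈ 2.29 cm

Z_qwt = √(Z_0·R_L) = √(75 × 45.2) = √3390
λ = 0.82·c/f = 0.0918 m, so l = λ/4 = 0.0229 m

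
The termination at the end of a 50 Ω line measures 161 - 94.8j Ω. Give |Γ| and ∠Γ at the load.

Γ = (Z_L − Z_0)/(Z_L + Z_0) = (111 − j94.8)/(211 − j94.8)
|Γ| = 146/231 = 0.631

Γ ≈ 0.631 ∠ -16.3°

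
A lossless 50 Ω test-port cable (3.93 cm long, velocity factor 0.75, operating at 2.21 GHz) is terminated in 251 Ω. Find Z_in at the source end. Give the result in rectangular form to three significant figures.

λ = v/f = 0.75·c / 2.21 GHz = 0.102 m
βl = 2π·l/λ = 2π × 0.386 = 139°
tan(βl) = tan(139°) = -0.87
Z_in = Z_0·(Z_L + jZ_0·tanβl)/(Z_0 + jZ_L·tanβl)
     = 50·(251 − j43.5)/(50 − j218)

Z_in ≈ 22 + j52.4 Ω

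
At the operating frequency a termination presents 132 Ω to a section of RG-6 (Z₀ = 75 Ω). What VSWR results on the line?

VSWR ≈ 1.76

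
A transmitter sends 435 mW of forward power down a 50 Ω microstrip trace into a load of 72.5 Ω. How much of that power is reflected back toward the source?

Γ = (72.5 − 50)/(72.5 + 50) = 0.184
|Γ|² = 0.0337
P_refl = |Γ|²·P_inc = 14.7 mW, P_del = (1 − |Γ|²)·P_inc = 420 mW

P_reflected ≈ 14.7 mW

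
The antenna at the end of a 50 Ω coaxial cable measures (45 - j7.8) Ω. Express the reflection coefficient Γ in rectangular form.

Γ ≈ -0.0456 − j0.0858

Γ = (Z_L − Z_0)/(Z_L + Z_0) = (-5 − j7.8)/(95 − j7.8)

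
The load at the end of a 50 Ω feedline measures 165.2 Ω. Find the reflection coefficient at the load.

Γ = (Z_L − Z_0)/(Z_L + Z_0) = (165.2 − 50)/(165.2 + 50) = 115.2/215.2

Γ = 0.535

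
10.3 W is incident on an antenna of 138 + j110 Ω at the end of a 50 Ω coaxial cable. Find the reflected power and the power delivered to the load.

|Γ| = |(88 + j110)/(188 + j110)| = 0.647
|Γ|² = 0.418
P_refl = |Γ|²·P_inc = 4.31 W, P_del = (1 − |Γ|²)·P_inc = 5.99 W

P_reflected ≈ 4.31 W; P_delivered ≈ 5.99 W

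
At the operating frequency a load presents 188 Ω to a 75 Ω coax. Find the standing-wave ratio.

Γ = (188 − 75)/(188 + 75) = 0.43
VSWR = (1 + 0.43)/(1 − 0.43)

VSWR ≈ 2.51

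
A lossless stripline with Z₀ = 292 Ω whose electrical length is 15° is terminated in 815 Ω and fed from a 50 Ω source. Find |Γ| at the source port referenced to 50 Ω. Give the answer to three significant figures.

tan(βl) = 0.268
Z_in = Z_0·(Z_L + jZ_0·tanβl)/(Z_0 + jZ_L·tanβl) = 560 − j341 Ω
Γ_s = (Z_in − Z_s)/(Z_in + Z_s) = (510 − j341)/(610 − j341), |Γ_s| = 0.878

|Γ| ≈ 0.878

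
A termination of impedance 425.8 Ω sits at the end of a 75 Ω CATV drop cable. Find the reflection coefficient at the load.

Γ = 0.7

Γ = (Z_L − Z_0)/(Z_L + Z_0) = (425.8 − 75)/(425.8 + 75) = 350.8/500.8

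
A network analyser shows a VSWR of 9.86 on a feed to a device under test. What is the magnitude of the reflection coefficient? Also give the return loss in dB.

|Γ| ≈ 0.816; return loss ≈ 1.77 dB

|Γ| = (S − 1)/(S + 1) = (9.86 − 1)/(9.86 + 1) = 8.86/10.9
RL = −20·log₁₀|Γ| = −20·log₁₀(0.816)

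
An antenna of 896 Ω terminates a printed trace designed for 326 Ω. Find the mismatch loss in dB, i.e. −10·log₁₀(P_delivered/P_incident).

mismatch loss ≈ 1.07 dB

Γ = (896 − 326)/(896 + 326) = 0.466
|Γ|² = 0.218, so P_del/P_inc = 1 − |Γ|² = 0.782
ML = −10·log₁₀(1 − |Γ|²)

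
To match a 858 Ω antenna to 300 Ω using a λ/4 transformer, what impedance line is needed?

Z_qwt = √(Z_0·R_L) = √(300 × 858) = √257400

Z_qwt ≈ 507 Ω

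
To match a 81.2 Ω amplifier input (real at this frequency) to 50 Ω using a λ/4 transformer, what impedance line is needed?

Z_qwt ≈ 63.7 Ω

Z_qwt = √(Z_0·R_L) = √(50 × 81.2) = √4060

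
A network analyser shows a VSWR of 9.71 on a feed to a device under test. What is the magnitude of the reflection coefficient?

|Γ| ≈ 0.813

|Γ| = (S − 1)/(S + 1) = (9.71 − 1)/(9.71 + 1) = 8.71/10.7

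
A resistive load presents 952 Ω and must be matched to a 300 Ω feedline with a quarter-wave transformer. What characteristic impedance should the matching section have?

Z_qwt = √(Z_0·R_L) = √(300 × 952) = √285600

Z_qwt ≈ 534 Ω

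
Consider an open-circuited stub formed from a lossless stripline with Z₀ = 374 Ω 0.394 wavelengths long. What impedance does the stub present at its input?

βl = 2π × 0.394 = 142°
tan(βl) = -0.786
For an open-circuited stub, Z_in = −jZ_0·cot(βl) = −jZ_0/tan(βl)

Z_in ≈ +j476 Ω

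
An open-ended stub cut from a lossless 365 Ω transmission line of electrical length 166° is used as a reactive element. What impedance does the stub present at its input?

tan(βl) = -0.249
For an open-ended stub, Z_in = −jZ_0·cot(βl) = −jZ_0/tan(βl)

Z_in ≈ +j1460 Ω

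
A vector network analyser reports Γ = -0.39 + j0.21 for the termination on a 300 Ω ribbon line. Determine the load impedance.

Z_L ≈ 122 + j63.8 Ω

Z_L = Z_0·(1 + Γ)/(1 − Γ) = 300·(0.61 + j0.21)/(1.39 − j0.21)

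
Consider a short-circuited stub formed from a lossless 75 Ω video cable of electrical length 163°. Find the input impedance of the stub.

tan(βl) = -0.306
For a short-circuited stub, Z_in = jZ_0·tan(βl)

Z_in ≈ −j22.9 Ω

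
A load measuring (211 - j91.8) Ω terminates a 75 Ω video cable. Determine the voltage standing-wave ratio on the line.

Γ = (Z_L − Z_0)/(Z_L + Z_0) = (136 − j91.8)/(286 − j91.8)
|Γ| = 164/300 = 0.546
VSWR = (1 + |Γ|)/(1 − |Γ|) = 1.55/0.454

VSWR ≈ 3.41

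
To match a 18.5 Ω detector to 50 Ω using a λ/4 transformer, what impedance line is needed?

Z_qwt ≈ 30.4 Ω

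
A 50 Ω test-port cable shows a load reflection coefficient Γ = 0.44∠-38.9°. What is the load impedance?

Z_L ≈ 79.3 − j54.3 Ω

Z_L = Z_0·(1 + Γ)/(1 − Γ) = 50·(1.34 − j0.276)/(0.658 + j0.276)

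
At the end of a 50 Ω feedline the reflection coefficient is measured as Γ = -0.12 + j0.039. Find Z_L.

Z_L = Z_0·(1 + Γ)/(1 − Γ) = 50·(0.88 + j0.039)/(1.12 − j0.039)

Z_L ≈ 39.2 + j3.11 Ω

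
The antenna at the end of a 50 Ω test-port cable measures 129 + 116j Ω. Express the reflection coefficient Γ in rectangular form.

Γ = (Z_L − Z_0)/(Z_L + Z_0) = (79 + j116)/(179 + j116)

Γ ≈ 0.607 + j0.255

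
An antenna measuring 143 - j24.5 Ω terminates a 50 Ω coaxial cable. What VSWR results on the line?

Γ = (Z_L − Z_0)/(Z_L + Z_0) = (93 − j24.5)/(193 − j24.5)
|Γ| = 96.2/195 = 0.494
VSWR = (1 + |Γ|)/(1 − |Γ|) = 1.49/0.506

VSWR ≈ 2.96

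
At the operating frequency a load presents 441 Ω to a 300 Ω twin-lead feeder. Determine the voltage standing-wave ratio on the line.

Γ = (441 − 300)/(441 + 300) = 0.19
VSWR = (1 + 0.19)/(1 − 0.19)

VSWR ≈ 1.47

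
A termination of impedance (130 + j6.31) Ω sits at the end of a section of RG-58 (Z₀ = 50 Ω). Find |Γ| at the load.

Γ = (Z_L − Z_0)/(Z_L + Z_0) = (80 + j6.31)/(180 + j6.31)
|Γ| = 80.2/180

|Γ| ≈ 0.446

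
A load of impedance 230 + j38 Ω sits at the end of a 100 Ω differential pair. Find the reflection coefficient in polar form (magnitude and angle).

Γ = (Z_L − Z_0)/(Z_L + Z_0) = (130 + j38)/(330 + j38)
|Γ| = 135/332 = 0.408

Γ ≈ 0.408 ∠ 9.73°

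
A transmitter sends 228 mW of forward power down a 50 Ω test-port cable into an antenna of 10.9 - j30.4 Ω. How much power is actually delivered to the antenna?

P_delivered ≈ 107 mW

|Γ| = |(-39.1 − j30.4)/(60.9 − j30.4)| = 0.728
|Γ|² = 0.529
P_refl = |Γ|²·P_inc = 121 mW, P_del = (1 − |Γ|²)·P_inc = 107 mW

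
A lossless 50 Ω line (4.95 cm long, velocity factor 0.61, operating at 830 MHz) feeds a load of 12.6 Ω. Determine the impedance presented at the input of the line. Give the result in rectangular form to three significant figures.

Z_in ≈ 144 + j84.4 Ω

λ = v/f = 0.61·c / 830 MHz = 0.22 m
βl = 2π·l/λ = 2π × 0.225 = 80.8°
tan(βl) = tan(80.8°) = 6.19
Z_in = Z_0·(Z_L + jZ_0·tanβl)/(Z_0 + jZ_L·tanβl)
     = 50·(12.6 + j309)/(50 + j78)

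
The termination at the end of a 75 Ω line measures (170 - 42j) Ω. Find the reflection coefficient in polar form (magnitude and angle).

Γ ≈ 0.418 ∠ -14.1°

Γ = (Z_L − Z_0)/(Z_L + Z_0) = (95 − j42)/(245 − j42)
|Γ| = 104/249 = 0.418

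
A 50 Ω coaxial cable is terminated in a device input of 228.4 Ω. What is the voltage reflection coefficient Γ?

Γ = (Z_L − Z_0)/(Z_L + Z_0) = (228.4 − 50)/(228.4 + 50) = 178.4/278.4

Γ = 0.641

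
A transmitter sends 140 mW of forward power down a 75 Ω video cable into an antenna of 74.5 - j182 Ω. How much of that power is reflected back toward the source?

|Γ| = |(-0.5 − j182)/(149.5 − j182)| = 0.773
|Γ|² = 0.597
P_refl = |Γ|²·P_inc = 83.6 mW, P_del = (1 − |Γ|²)·P_inc = 56.4 mW

P_reflected ≈ 83.6 mW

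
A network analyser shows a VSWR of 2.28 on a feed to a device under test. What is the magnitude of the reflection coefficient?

|Γ| ≈ 0.39

|Γ| = (S − 1)/(S + 1) = (2.28 − 1)/(2.28 + 1) = 1.28/3.28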